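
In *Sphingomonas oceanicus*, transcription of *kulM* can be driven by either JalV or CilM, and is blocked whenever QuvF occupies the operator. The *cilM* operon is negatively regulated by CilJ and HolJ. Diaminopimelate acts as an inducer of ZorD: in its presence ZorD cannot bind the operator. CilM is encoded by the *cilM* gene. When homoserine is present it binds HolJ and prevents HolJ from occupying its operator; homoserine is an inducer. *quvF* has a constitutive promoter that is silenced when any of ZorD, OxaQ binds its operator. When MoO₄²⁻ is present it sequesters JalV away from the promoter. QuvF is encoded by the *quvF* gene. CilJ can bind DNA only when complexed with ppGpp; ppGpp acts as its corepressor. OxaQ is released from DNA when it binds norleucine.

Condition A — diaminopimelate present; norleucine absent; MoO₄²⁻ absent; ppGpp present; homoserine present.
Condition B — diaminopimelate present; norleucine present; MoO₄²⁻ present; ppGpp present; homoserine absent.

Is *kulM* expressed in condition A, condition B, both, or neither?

Condition A:
Diaminopimelate is present, so ZorD is inactive.
Norleucine is absent, so OxaQ is active.
With repressor OxaQ bound, *quvF* is not transcribed.
So QuvF is not produced.
MoO₄²⁻ is absent, so JalV is active.
ppGpp is present, so CilJ is active.
Homoserine is present, so HolJ is inactive.
With repressor CilJ bound, *cilM* is not transcribed.
So CilM is not produced.
Activator JalV is present, so *kulM* is transcribed.
→ *kulM* is ON in A.
Condition B:
Diaminopimelate is present, so ZorD is inactive.
Norleucine is present, so OxaQ is inactive.
With no repressor bound, *quvF* is transcribed.
So QuvF is produced and active.
MoO₄²⁻ is present, so JalV is inactive.
ppGpp is present, so CilJ is active.
Homoserine is absent, so HolJ is active.
With repressor CilJ bound, *cilM* is not transcribed.
So CilM is not produced.
With repressor QuvF bound, *kulM* is not transcribed.
→ *kulM* is OFF in B.

A only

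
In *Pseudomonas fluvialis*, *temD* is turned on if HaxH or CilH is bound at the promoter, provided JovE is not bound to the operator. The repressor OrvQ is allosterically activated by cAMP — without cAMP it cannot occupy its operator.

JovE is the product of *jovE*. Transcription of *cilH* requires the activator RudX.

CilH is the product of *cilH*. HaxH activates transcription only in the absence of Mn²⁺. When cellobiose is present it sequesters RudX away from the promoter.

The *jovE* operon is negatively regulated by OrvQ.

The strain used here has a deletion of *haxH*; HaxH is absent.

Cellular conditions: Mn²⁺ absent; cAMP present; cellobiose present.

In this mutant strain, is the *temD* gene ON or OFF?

OFF

cAMP is present, so OrvQ is active.
With repressor OrvQ bound, *jovE* is not transcribed.
So JovE is not produced.
HaxH is non-functional in this strain, so it has no effect.
Cellobiose is present, so RudX is inactive.
Required activator RudX is absent, so *cilH* is not transcribed.
So CilH is not produced.
No activator is available at the *temD* promoter, so *temD* is not transcribed.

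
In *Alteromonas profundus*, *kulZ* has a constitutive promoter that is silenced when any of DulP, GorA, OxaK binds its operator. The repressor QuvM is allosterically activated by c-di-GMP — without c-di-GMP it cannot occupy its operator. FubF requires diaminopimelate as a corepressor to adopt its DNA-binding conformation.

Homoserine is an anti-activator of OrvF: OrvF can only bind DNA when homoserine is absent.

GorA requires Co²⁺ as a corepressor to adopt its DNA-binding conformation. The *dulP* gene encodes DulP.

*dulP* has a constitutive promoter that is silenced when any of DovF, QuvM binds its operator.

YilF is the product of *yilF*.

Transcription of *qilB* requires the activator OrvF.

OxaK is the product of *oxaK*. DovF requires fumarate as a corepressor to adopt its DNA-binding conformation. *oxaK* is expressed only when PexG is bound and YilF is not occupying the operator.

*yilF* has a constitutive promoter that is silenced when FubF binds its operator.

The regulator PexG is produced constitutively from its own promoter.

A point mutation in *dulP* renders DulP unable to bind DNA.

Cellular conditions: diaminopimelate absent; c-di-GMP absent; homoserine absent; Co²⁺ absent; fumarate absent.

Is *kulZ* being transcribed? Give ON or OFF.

DulP is non-functional in this strain, so it has no effect.
Co²⁺ is absent, so GorA is inactive.
Diaminopimelate is absent, so FubF is inactive.
With no repressor bound, *yilF* is transcribed.
So YilF is produced and active.
PexG is produced constitutively and is active.
With repressor YilF bound, *oxaK* is not transcribed.
So OxaK is not produced.
With no repressor bound, *kulZ* is transcribed.

ON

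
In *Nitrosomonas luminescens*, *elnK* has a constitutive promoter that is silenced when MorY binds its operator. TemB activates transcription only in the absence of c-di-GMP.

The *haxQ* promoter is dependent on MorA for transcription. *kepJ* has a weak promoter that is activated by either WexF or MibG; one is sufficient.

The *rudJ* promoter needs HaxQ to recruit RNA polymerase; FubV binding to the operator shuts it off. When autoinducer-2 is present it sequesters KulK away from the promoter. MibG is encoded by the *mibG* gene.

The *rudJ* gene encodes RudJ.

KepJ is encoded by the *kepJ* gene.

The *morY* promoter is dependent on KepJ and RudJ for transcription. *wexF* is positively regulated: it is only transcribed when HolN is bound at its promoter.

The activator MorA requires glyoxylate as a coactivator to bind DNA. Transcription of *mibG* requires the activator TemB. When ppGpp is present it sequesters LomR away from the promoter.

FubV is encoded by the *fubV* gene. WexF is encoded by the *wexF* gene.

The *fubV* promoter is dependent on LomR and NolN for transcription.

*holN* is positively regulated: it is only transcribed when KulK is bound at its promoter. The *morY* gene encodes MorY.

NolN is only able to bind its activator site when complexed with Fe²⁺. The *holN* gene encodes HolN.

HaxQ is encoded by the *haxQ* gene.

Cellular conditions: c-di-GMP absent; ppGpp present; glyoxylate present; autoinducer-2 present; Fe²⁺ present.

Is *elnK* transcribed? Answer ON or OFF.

OFF

Autoinducer-2 is present, so KulK is inactive.
Required activator KulK is absent, so *holN* is not transcribed.
So HolN is not produced.
Required activator HolN is absent, so *wexF* is not transcribed.
So WexF is not produced.
c-di-GMP is absent, so TemB is active.
No repressor is bound and TemB is active, so *mibG* is transcribed.
So MibG is produced and active.
Activator MibG is present, so *kepJ* is transcribed.
So KepJ is produced and active.
ppGpp is present, so LomR is inactive.
Fe²⁺ is present, so NolN is active.
Required activator LomR is absent, so *fubV* is not transcribed.
So FubV is not produced.
Glyoxylate is present, so MorA is active.
No repressor is bound and MorA is active, so *haxQ* is transcribed.
So HaxQ is produced and active.
No repressor is bound and HaxQ is active, so *rudJ* is transcribed.
So RudJ is produced and active.
No repressor is bound and KepJ and RudJ are active, so *morY* is transcribed.
So MorY is produced and active.
With repressor MorY bound, *elnK* is not transcribed.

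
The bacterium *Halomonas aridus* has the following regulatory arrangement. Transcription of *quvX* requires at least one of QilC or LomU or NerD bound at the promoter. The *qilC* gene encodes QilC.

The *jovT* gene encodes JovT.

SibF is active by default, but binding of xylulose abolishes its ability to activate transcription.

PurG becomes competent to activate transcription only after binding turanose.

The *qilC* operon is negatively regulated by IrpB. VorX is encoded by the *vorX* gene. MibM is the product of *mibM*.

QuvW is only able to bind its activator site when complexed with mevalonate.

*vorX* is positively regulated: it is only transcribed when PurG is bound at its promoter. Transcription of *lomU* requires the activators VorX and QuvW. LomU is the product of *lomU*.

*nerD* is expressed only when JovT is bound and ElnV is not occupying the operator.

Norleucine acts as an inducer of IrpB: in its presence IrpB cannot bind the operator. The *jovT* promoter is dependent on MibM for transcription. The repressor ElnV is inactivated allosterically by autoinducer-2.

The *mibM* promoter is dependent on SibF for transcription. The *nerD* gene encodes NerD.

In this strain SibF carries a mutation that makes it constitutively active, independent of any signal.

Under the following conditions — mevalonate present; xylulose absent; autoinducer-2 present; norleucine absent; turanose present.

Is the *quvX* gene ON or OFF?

ON

Norleucine is absent, so IrpB is active.
With repressor IrpB bound, *qilC* is not transcribed.
So QilC is not produced.
Turanose is present, so PurG is active.
No repressor is bound and PurG is active, so *vorX* is transcribed.
So VorX is produced and active.
Mevalonate is present, so QuvW is active.
No repressor is bound and VorX and QuvW are active, so *lomU* is transcribed.
So LomU is produced and active.
Autoinducer-2 is present, so ElnV is inactive.
SibF is constitutively active in this strain.
No repressor is bound and SibF is active, so *mibM* is transcribed.
So MibM is produced and active.
No repressor is bound and MibM is active, so *jovT* is transcribed.
So JovT is produced and active.
No repressor is bound and JovT is active, so *nerD* is transcribed.
So NerD is produced and active.
Activator LomU is present, so *quvX* is transcribed.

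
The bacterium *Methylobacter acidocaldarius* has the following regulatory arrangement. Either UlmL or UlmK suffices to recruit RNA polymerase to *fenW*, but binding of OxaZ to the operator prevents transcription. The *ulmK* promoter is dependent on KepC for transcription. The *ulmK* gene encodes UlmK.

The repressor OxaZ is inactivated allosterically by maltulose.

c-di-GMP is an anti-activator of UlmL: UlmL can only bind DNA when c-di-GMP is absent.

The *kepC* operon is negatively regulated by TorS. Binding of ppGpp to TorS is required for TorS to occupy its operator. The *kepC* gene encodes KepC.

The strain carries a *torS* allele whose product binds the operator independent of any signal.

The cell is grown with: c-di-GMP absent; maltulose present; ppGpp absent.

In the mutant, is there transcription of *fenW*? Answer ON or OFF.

ON

Maltulose is present, so OxaZ is inactive.
c-di-GMP is absent, so UlmL is active.
TorS is constitutively active in this strain.
With repressor TorS bound, *kepC* is not transcribed.
So KepC is not produced.
Required activator KepC is absent, so *ulmK* is not transcribed.
So UlmK is not produced.
Activator UlmL is present, so *fenW* is transcribed.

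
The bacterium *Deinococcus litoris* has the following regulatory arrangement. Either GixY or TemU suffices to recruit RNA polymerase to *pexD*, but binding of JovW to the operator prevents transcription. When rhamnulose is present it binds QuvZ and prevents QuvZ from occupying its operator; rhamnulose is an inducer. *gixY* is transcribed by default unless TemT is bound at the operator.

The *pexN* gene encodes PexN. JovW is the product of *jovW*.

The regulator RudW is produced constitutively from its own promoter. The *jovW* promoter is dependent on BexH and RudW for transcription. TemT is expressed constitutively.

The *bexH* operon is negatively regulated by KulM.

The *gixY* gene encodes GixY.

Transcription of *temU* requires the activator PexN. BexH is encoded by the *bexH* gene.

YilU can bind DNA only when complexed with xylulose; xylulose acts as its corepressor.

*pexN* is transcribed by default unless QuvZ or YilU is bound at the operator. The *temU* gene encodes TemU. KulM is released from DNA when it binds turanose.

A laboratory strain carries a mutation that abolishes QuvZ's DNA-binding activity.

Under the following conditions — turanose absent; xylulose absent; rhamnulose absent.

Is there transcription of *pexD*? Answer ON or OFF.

ON

TemT is produced constitutively and is active.
With repressor TemT bound, *gixY* is not transcribed.
So GixY is not produced.
Turanose is absent, so KulM is active.
With repressor KulM bound, *bexH* is not transcribed.
So BexH is not produced.
RudW is produced constitutively and is active.
Required activator BexH is absent, so *jovW* is not transcribed.
So JovW is not produced.
QuvZ is non-functional in this strain, so it has no effect.
Xylulose is absent, so YilU is inactive.
With no repressor bound, *pexN* is transcribed.
So PexN is produced and active.
No repressor is bound and PexN is active, so *temU* is transcribed.
So TemU is produced and active.
Activator TemU is present, so *pexD* is transcribed.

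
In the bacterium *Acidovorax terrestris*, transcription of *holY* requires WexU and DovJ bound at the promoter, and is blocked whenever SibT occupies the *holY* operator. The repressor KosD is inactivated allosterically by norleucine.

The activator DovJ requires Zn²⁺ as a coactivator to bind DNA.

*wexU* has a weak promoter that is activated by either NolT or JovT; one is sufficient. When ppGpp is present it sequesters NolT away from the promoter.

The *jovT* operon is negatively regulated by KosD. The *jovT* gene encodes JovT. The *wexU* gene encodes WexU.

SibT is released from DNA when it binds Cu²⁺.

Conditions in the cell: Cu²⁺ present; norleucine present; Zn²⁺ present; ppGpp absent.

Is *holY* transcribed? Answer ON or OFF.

ppGpp is absent, so NolT is active.
Norleucine is present, so KosD is inactive.
With no repressor bound, *jovT* is transcribed.
So JovT is produced and active.
Activator NolT is present, so *wexU* is transcribed.
So WexU is produced and active.
Zn²⁺ is present, so DovJ is active.
Cu²⁺ is present, so SibT is inactive.
No repressor is bound and WexU and DovJ are active, so *holY* is transcribed.

ON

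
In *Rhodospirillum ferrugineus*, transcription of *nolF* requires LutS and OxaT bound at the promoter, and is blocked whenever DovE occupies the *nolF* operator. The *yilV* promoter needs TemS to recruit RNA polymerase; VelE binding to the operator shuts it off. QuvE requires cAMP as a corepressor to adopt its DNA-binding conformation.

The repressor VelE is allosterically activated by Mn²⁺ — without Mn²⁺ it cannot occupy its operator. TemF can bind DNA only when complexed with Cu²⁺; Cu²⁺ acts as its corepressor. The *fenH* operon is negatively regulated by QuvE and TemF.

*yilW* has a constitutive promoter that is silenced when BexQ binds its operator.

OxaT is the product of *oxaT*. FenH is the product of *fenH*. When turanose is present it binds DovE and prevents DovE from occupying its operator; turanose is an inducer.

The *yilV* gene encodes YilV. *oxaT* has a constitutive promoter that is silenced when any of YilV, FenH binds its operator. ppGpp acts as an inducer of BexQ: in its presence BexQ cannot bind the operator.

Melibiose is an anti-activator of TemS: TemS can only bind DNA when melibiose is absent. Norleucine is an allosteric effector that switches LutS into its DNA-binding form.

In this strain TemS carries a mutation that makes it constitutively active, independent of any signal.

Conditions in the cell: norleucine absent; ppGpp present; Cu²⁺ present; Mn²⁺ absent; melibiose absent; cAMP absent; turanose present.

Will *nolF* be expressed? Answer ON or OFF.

OFF

Norleucine is absent, so LutS is inactive.
Mn²⁺ is absent, so VelE is inactive.
TemS is constitutively active in this strain.
No repressor is bound and TemS is active, so *yilV* is transcribed.
So YilV is produced and active.
cAMP is absent, so QuvE is inactive.
Cu²⁺ is present, so TemF is active.
With repressor TemF bound, *fenH* is not transcribed.
So FenH is not produced.
With repressor YilV bound, *oxaT* is not transcribed.
So OxaT is not produced.
Turanose is present, so DovE is inactive.
Required activator LutS is absent, so *nolF* is not transcribed.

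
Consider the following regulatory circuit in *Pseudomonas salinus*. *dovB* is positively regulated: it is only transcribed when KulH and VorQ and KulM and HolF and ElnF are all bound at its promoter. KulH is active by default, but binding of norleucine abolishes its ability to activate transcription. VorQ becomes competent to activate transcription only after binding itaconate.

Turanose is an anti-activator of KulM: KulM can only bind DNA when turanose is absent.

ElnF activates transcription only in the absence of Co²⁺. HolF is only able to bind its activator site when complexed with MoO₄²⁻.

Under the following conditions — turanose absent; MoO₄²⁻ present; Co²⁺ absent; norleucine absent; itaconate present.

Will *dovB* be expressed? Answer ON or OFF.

ON

Norleucine is absent, so KulH is active.
Itaconate is present, so VorQ is active.
Turanose is absent, so KulM is active.
MoO₄²⁻ is present, so HolF is active.
Co²⁺ is absent, so ElnF is active.
No repressor is bound and KulH and VorQ and KulM and HolF and ElnF are active, so *dovB* is transcribed.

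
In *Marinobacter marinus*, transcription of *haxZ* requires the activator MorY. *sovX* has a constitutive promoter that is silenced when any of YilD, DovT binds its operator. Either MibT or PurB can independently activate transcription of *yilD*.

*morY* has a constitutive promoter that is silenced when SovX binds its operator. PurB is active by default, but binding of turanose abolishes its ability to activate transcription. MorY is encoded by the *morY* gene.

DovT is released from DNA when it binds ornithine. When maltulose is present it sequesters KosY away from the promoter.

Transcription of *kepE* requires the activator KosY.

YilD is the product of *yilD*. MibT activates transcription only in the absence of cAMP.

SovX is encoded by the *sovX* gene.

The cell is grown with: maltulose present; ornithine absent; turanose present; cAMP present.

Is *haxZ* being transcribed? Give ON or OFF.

cAMP is present, so MibT is inactive.
Turanose is present, so PurB is inactive.
No activator is available at the *yilD* promoter, so *yilD* is not transcribed.
So YilD is not produced.
Ornithine is absent, so DovT is active.
With repressor DovT bound, *sovX* is not transcribed.
So SovX is not produced.
With no repressor bound, *morY* is transcribed.
So MorY is produced and active.
No repressor is bound and MorY is active, so *haxZ* is transcribed.

ON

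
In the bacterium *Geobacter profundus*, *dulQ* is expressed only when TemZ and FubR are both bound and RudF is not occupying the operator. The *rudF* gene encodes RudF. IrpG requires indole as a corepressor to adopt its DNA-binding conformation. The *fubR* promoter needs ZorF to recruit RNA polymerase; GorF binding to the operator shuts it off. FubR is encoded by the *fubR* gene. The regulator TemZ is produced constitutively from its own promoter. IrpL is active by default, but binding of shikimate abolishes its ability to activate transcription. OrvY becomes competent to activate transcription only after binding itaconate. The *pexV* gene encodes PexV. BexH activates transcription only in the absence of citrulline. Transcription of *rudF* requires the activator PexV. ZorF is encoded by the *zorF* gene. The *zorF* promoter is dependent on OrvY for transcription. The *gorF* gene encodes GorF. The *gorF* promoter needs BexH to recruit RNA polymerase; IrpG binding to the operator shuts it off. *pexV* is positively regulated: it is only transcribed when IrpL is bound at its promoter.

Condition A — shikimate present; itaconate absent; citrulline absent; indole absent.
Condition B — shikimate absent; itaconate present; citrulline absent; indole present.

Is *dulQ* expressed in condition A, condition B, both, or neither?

neither

Condition A:
Shikimate is present, so IrpL is inactive.
Required activator IrpL is absent, so *pexV* is not transcribed.
So PexV is not produced.
Required activator PexV is absent, so *rudF* is not transcribed.
So RudF is not produced.
TemZ is produced constitutively and is active.
Itaconate is absent, so OrvY is inactive.
Required activator OrvY is absent, so *zorF* is not transcribed.
So ZorF is not produced.
Citrulline is absent, so BexH is active.
Indole is absent, so IrpG is inactive.
No repressor is bound and BexH is active, so *gorF* is transcribed.
So GorF is produced and active.
With repressor GorF bound, *fubR* is not transcribed.
So FubR is not produced.
Required activator FubR is absent, so *dulQ* is not transcribed.
→ *dulQ* is OFF in A.
Condition B:
Shikimate is absent, so IrpL is active.
No repressor is bound and IrpL is active, so *pexV* is transcribed.
So PexV is produced and active.
No repressor is bound and PexV is active, so *rudF* is transcribed.
So RudF is produced and active.
TemZ is produced constitutively and is active.
Itaconate is present, so OrvY is active.
No repressor is bound and OrvY is active, so *zorF* is transcribed.
So ZorF is produced and active.
Citrulline is absent, so BexH is active.
Indole is present, so IrpG is active.
With repressor IrpG bound, *gorF* is not transcribed.
So GorF is not produced.
No repressor is bound and ZorF is active, so *fubR* is transcribed.
So FubR is produced and active.
With repressor RudF bound, *dulQ* is not transcribed.
→ *dulQ* is OFF in B.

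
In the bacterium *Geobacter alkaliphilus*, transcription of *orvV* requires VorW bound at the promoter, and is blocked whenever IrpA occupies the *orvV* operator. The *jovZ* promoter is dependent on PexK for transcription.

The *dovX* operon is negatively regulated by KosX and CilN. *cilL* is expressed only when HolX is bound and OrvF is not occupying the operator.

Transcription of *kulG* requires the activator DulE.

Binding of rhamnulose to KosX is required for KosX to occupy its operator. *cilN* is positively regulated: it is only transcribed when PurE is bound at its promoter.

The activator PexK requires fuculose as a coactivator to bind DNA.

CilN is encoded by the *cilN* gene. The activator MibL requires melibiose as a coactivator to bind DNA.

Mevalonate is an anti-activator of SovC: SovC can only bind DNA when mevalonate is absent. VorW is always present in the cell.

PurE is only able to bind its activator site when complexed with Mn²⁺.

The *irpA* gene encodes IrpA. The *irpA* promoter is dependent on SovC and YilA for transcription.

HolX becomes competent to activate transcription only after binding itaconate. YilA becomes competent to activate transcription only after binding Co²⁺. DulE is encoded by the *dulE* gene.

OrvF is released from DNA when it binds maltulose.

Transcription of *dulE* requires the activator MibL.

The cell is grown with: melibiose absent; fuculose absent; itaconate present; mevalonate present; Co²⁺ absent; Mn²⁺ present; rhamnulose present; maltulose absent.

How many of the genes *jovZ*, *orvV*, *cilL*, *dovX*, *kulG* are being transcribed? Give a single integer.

1

Fuculose is absent, so PexK is inactive.
Required activator PexK is absent, so *jovZ* is not transcribed.
→ *jovZ* is OFF.
VorW is produced constitutively and is active.
Mevalonate is present, so SovC is inactive.
Co²⁺ is absent, so YilA is inactive.
Required activator SovC is absent, so *irpA* is not transcribed.
So IrpA is not produced.
No repressor is bound and VorW is active, so *orvV* is transcribed.
→ *orvV* is ON.
Maltulose is absent, so OrvF is active.
Itaconate is present, so HolX is active.
With repressor OrvF bound, *cilL* is not transcribed.
→ *cilL* is OFF.
Rhamnulose is present, so KosX is active.
Mn²⁺ is present, so PurE is active.
No repressor is bound and PurE is active, so *cilN* is transcribed.
So CilN is produced and active.
With repressor KosX bound, *dovX* is not transcribed.
→ *dovX* is OFF.
Melibiose is absent, so MibL is inactive.
Required activator MibL is absent, so *dulE* is not transcribed.
So DulE is not produced.
Required activator DulE is absent, so *kulG* is not transcribed.
→ *kulG* is OFF.
1 of the 5 genes is transcribed.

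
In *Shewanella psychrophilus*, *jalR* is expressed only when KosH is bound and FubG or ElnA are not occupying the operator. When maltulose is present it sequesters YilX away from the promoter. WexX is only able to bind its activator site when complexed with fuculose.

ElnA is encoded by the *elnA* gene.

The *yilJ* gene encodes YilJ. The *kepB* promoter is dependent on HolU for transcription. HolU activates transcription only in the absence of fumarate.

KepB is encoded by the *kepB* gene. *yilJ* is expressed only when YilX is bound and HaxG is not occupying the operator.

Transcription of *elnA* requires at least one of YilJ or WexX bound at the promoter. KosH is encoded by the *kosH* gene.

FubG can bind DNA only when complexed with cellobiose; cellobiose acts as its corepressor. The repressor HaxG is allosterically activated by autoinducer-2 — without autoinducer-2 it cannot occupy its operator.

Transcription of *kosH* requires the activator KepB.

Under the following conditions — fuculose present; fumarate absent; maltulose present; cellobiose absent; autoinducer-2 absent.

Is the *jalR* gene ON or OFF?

Fumarate is absent, so HolU is active.
No repressor is bound and HolU is active, so *kepB* is transcribed.
So KepB is produced and active.
No repressor is bound and KepB is active, so *kosH* is transcribed.
So KosH is produced and active.
Cellobiose is absent, so FubG is inactive.
Maltulose is present, so YilX is inactive.
Autoinducer-2 is absent, so HaxG is inactive.
Required activator YilX is absent, so *yilJ* is not transcribed.
So YilJ is not produced.
Fuculose is present, so WexX is active.
Activator WexX is present, so *elnA* is transcribed.
So ElnA is produced and active.
With repressor ElnA bound, *jalR* is not transcribed.

OFF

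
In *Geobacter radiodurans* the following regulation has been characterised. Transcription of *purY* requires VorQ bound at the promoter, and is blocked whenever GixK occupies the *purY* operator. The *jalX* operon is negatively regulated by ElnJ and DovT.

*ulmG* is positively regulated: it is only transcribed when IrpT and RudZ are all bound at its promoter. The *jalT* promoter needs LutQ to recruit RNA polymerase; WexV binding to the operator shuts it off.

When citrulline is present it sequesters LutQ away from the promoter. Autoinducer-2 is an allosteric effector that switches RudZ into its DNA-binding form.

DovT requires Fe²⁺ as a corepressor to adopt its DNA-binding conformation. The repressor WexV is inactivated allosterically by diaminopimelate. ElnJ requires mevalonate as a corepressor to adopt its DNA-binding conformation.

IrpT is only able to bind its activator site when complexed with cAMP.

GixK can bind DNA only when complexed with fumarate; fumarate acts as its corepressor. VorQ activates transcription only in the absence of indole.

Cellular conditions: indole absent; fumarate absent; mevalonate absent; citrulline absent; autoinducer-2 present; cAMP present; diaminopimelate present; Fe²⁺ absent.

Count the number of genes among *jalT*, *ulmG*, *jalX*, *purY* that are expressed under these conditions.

4

Citrulline is absent, so LutQ is active.
Diaminopimelate is present, so WexV is inactive.
No repressor is bound and LutQ is active, so *jalT* is transcribed.
→ *jalT* is ON.
cAMP is present, so IrpT is active.
Autoinducer-2 is present, so RudZ is active.
No repressor is bound and IrpT and RudZ are active, so *ulmG* is transcribed.
→ *ulmG* is ON.
Mevalonate is absent, so ElnJ is inactive.
Fe²⁺ is absent, so DovT is inactive.
With no repressor bound, *jalX* is transcribed.
→ *jalX* is ON.
Indole is absent, so VorQ is active.
Fumarate is absent, so GixK is inactive.
No repressor is bound and VorQ is active, so *purY* is transcribed.
→ *purY* is ON.
4 of the 4 genes are transcribed.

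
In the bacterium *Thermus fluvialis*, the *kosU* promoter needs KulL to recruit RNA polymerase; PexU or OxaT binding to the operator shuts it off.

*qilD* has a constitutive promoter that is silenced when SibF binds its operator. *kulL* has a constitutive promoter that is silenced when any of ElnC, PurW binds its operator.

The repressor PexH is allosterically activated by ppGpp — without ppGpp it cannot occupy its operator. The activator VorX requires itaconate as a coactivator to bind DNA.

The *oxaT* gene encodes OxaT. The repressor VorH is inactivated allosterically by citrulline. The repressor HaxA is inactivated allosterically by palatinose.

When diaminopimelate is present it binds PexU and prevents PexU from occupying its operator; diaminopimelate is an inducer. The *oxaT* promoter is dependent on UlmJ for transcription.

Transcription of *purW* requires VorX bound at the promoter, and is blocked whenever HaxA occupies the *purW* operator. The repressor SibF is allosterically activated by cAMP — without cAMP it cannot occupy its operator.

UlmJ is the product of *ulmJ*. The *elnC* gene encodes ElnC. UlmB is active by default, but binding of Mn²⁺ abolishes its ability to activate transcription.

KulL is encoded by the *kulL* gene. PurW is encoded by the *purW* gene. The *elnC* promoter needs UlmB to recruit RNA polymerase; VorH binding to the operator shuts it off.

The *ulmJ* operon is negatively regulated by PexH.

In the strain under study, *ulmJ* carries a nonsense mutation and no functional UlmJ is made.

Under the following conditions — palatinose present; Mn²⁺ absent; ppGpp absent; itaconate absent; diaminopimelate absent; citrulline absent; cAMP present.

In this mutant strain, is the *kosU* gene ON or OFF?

OFF

Diaminopimelate is absent, so PexU is active.
Mn²⁺ is absent, so UlmB is active.
Citrulline is absent, so VorH is active.
With repressor VorH bound, *elnC* is not transcribed.
So ElnC is not produced.
Palatinose is present, so HaxA is inactive.
Itaconate is absent, so VorX is inactive.
Required activator VorX is absent, so *purW* is not transcribed.
So PurW is not produced.
With no repressor bound, *kulL* is transcribed.
So KulL is produced and active.
UlmJ is non-functional in this strain, so it has no effect.
Required activator UlmJ is absent, so *oxaT* is not transcribed.
So OxaT is not produced.
With repressor PexU bound, *kosU* is not transcribed.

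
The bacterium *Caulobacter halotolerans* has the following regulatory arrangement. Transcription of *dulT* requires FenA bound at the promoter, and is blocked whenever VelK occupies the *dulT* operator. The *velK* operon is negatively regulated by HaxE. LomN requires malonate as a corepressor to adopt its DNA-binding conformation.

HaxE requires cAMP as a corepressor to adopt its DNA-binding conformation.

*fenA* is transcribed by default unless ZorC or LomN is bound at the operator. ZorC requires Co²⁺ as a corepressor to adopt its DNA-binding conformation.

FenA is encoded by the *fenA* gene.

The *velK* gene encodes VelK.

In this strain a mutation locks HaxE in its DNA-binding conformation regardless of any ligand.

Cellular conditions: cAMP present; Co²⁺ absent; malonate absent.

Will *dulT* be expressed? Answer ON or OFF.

ON

Co²⁺ is absent, so ZorC is inactive.
Malonate is absent, so LomN is inactive.
With no repressor bound, *fenA* is transcribed.
So FenA is produced and active.
HaxE is constitutively active in this strain.
With repressor HaxE bound, *velK* is not transcribed.
So VelK is not produced.
No repressor is bound and FenA is active, so *dulT* is transcribed.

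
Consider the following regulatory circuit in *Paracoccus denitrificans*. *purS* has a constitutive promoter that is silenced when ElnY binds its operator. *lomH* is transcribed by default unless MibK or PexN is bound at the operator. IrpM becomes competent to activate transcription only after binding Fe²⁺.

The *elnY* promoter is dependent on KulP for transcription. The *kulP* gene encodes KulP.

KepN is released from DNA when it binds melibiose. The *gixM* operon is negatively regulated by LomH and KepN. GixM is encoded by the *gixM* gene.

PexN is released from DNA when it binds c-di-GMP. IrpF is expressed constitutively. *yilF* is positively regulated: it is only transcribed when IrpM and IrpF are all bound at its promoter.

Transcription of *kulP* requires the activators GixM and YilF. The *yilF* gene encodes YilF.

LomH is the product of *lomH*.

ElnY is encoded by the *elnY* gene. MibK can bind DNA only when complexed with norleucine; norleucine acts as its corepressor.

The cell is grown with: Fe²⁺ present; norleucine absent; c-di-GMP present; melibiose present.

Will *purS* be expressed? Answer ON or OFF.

ON

Norleucine is absent, so MibK is inactive.
c-di-GMP is present, so PexN is inactive.
With no repressor bound, *lomH* is transcribed.
So LomH is produced and active.
Melibiose is present, so KepN is inactive.
With repressor LomH bound, *gixM* is not transcribed.
So GixM is not produced.
Fe²⁺ is present, so IrpM is active.
IrpF is produced constitutively and is active.
No repressor is bound and IrpM and IrpF are active, so *yilF* is transcribed.
So YilF is produced and active.
Required activator GixM is absent, so *kulP* is not transcribed.
So KulP is not produced.
Required activator KulP is absent, so *elnY* is not transcribed.
So ElnY is not produced.
With no repressor bound, *purS* is transcribed.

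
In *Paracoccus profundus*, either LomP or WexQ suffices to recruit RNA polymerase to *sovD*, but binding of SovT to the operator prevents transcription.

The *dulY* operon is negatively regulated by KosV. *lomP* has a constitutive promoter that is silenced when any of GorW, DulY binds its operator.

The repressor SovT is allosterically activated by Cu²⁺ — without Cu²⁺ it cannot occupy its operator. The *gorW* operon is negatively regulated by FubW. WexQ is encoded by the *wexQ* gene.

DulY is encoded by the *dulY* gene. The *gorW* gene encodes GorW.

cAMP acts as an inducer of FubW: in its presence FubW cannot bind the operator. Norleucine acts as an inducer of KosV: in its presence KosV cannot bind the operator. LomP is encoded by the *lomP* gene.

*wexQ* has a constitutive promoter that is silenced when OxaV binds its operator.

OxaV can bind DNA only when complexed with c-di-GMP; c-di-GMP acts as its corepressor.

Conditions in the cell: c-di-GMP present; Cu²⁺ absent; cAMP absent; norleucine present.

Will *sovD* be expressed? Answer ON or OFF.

OFF

cAMP is absent, so FubW is active.
With repressor FubW bound, *gorW* is not transcribed.
So GorW is not produced.
Norleucine is present, so KosV is inactive.
With no repressor bound, *dulY* is transcribed.
So DulY is produced and active.
With repressor DulY bound, *lomP* is not transcribed.
So LomP is not produced.
Cu²⁺ is absent, so SovT is inactive.
c-di-GMP is present, so OxaV is active.
With repressor OxaV bound, *wexQ* is not transcribed.
So WexQ is not produced.
No activator is available at the *sovD* promoter, so *sovD* is not transcribed.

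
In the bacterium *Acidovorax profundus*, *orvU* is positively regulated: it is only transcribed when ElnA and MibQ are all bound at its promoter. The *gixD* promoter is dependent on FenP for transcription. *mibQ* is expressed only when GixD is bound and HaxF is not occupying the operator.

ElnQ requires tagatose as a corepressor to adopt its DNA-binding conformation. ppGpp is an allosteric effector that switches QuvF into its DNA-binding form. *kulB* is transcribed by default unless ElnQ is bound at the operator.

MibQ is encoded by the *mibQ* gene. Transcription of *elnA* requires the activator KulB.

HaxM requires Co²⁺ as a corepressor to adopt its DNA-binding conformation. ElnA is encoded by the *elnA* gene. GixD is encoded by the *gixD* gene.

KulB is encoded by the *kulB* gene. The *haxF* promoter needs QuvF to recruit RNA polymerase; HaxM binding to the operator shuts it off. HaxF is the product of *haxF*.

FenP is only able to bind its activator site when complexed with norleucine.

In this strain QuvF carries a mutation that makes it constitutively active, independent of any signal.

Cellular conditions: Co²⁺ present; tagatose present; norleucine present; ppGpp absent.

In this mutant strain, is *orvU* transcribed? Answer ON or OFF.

OFF

Tagatose is present, so ElnQ is active.
With repressor ElnQ bound, *kulB* is not transcribed.
So KulB is not produced.
Required activator KulB is absent, so *elnA* is not transcribed.
So ElnA is not produced.
Norleucine is present, so FenP is active.
No repressor is bound and FenP is active, so *gixD* is transcribed.
So GixD is produced and active.
Co²⁺ is present, so HaxM is active.
QuvF is constitutively active in this strain.
With repressor HaxM bound, *haxF* is not transcribed.
So HaxF is not produced.
No repressor is bound and GixD is active, so *mibQ* is transcribed.
So MibQ is produced and active.
Required activator ElnA is absent, so *orvU* is not transcribed.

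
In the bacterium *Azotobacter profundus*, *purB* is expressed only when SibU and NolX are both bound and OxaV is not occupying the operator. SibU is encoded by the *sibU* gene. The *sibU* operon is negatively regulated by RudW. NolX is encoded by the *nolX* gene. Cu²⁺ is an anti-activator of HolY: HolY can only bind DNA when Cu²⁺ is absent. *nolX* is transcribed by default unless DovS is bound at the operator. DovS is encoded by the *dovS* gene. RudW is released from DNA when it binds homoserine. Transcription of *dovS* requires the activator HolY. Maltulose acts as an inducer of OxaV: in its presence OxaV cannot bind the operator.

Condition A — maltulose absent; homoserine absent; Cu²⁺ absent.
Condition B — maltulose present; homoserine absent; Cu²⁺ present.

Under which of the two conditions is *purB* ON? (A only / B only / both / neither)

neither

Condition A:
Maltulose is absent, so OxaV is active.
Homoserine is absent, so RudW is active.
With repressor RudW bound, *sibU* is not transcribed.
So SibU is not produced.
Cu²⁺ is absent, so HolY is active.
No repressor is bound and HolY is active, so *dovS* is transcribed.
So DovS is produced and active.
With repressor DovS bound, *nolX* is not transcribed.
So NolX is not produced.
With repressor OxaV bound, *purB* is not transcribed.
→ *purB* is OFF in A.
Condition B:
Maltulose is present, so OxaV is inactive.
Homoserine is absent, so RudW is active.
With repressor RudW bound, *sibU* is not transcribed.
So SibU is not produced.
Cu²⁺ is present, so HolY is inactive.
Required activator HolY is absent, so *dovS* is not transcribed.
So DovS is not produced.
With no repressor bound, *nolX* is transcribed.
So NolX is produced and active.
Required activator SibU is absent, so *purB* is not transcribed.
→ *purB* is OFF in B.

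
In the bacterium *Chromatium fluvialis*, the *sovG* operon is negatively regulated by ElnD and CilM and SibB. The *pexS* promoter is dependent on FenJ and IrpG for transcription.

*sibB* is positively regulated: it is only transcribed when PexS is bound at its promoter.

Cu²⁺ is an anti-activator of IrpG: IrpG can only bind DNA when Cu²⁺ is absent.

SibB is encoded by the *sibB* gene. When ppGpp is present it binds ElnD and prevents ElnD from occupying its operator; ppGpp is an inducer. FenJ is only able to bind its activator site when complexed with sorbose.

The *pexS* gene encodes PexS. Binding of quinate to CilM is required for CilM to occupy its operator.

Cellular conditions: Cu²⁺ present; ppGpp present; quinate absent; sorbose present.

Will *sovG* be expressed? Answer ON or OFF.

ppGpp is present, so ElnD is inactive.
Quinate is absent, so CilM is inactive.
Sorbose is present, so FenJ is active.
Cu²⁺ is present, so IrpG is inactive.
Required activator IrpG is absent, so *pexS* is not transcribed.
So PexS is not produced.
Required activator PexS is absent, so *sibB* is not transcribed.
So SibB is not produced.
With no repressor bound, *sovG* is transcribed.

ON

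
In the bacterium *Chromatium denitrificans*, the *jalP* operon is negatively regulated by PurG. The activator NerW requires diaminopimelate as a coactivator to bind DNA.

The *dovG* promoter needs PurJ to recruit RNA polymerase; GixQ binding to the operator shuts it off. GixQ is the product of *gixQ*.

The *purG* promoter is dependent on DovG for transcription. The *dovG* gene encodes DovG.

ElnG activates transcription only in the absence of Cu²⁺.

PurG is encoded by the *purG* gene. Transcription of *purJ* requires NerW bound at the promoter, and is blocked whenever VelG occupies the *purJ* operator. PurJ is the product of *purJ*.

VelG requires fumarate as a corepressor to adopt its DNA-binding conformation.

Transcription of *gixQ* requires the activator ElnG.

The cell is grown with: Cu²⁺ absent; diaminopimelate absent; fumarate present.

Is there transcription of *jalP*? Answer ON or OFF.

ON

Cu²⁺ is absent, so ElnG is active.
No repressor is bound and ElnG is active, so *gixQ* is transcribed.
So GixQ is produced and active.
Fumarate is present, so VelG is active.
Diaminopimelate is absent, so NerW is inactive.
With repressor VelG bound, *purJ* is not transcribed.
So PurJ is not produced.
With repressor GixQ bound, *dovG* is not transcribed.
So DovG is not produced.
Required activator DovG is absent, so *purG* is not transcribed.
So PurG is not produced.
With no repressor bound, *jalP* is transcribed.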